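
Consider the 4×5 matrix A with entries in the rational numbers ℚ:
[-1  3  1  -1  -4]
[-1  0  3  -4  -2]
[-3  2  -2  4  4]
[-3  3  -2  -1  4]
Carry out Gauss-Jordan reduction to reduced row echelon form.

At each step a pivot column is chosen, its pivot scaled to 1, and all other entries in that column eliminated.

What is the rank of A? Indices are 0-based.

rank = 4

step 1: normalize row 0 (÷-1) = (1, -3, -1, 1, 4)
  row 1: subtract -1×row0 = (0, -3, 2, -3, 2)
  row 2: subtract -3×row0 = (0, -7, -5, 7, 16)
  row 3: subtract -3×row0 = (0, -6, -5, 2, 16)
step 2: normalize row 1 (÷-3) = (0, 1, -2/3, 1, -2/3)
  row 0: subtract -3×row1 = (1, 0, -3, 4, 2)
  row 2: subtract -7×row1 = (0, 0, -29/3, 14, 34/3)
  row 3: subtract -6×row1 = (0, 0, -9, 8, 12)
step 3: normalize row 2 (÷-29/3) = (0, 0, 1, -42/29, -34/29)
  row 0: subtract -3×row2 = (1, 0, 0, -10/29, -44/29)
  row 1: subtract -2/3×row2 = (0, 1, 0, 1/29, -42/29)
  row 3: subtract -9×row2 = (0, 0, 0, -146/29, 42/29)
step 4: normalize row 3 (÷-146/29) = (0, 0, 0, 1, -21/73)
  row 0: subtract -10/29×row3 = (1, 0, 0, 0, -118/73)
  row 1: subtract 1/29×row3 = (0, 1, 0, 0, -105/73)
  row 2: subtract -42/29×row3 = (0, 0, 1, 0, -116/73)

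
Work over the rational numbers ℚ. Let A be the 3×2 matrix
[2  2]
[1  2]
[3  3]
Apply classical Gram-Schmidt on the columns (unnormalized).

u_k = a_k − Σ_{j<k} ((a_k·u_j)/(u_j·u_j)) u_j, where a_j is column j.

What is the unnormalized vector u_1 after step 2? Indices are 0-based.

u_1 = (-1/7, 13/14, -3/14)

Step 1: u_0 = a_0 = (2, 1, 3).
Step 2: u_1 = a_1 − (15/14)·u_0 = (-1/7, 13/14, -3/14).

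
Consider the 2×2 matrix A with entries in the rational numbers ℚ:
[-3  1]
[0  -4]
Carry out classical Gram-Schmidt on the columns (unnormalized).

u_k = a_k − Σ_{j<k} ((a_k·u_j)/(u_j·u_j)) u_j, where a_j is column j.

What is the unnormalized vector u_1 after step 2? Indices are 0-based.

u_1 = (0, -4)

Step 1: u_0 = a_0 = (-3, 0).
Step 2: u_1 = a_1 − (-1/3)·u_0 = (0, -4).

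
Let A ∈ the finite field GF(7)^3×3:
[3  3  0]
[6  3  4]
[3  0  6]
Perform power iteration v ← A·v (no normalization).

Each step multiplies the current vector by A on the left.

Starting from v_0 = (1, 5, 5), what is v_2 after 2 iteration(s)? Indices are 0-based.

v_2 = (2, 6, 0)

v_0 = (1, 5, 5).
v_1 = A·v_0 = (4, 6, 5).
v_2 = A·v_1 = (2, 6, 0).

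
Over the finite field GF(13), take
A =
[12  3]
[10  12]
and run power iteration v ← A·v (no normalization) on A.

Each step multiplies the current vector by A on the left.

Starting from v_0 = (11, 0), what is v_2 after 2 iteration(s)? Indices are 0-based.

v_2 = (3, 1)

v_0 = (11, 0).
v_1 = A·v_0 = (2, 6).
v_2 = A·v_1 = (3, 1).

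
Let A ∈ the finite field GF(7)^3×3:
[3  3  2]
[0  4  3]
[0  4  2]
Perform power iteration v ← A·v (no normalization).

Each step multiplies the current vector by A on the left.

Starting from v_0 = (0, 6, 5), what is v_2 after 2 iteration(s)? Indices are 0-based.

v_0 = (0, 6, 5).
v_1 = A·v_0 = (0, 4, 6).
v_2 = A·v_1 = (3, 6, 0).

v_2 = (3, 6, 0)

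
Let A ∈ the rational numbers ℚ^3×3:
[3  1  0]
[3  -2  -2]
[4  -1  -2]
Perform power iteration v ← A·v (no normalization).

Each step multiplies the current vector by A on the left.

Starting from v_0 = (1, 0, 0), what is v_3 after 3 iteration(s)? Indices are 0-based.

v_3 = (31, 44, 51)

v_0 = (1, 0, 0).
v_1 = A·v_0 = (3, 3, 4).
v_2 = A·v_1 = (12, -5, 1).
v_3 = A·v_2 = (31, 44, 51).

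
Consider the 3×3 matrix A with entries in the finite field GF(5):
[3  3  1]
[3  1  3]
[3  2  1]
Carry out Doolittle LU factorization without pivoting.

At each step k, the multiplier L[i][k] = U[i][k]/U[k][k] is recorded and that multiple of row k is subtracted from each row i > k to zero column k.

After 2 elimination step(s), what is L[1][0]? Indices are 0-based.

Step 1: pivot at (0,0) is 3.
  row1 ← row1 − (1)·row0  ⇒  L[1][0]=1, U row1=(0, 3, 2)
  row2 ← row2 − (1)·row0  ⇒  L[2][0]=1, U row2=(0, 4, 0)
Step 2: pivot at (1,1) is 3.
  row2 ← row2 − (3)·row1  ⇒  L[2][1]=3, U row2=(0, 0, 4)

L[1][0] = 1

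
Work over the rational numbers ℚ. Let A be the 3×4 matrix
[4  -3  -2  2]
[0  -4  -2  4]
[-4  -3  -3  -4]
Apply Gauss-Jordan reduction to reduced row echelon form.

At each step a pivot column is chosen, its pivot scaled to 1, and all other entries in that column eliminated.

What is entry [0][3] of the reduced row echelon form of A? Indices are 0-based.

M[0][3] = 1/4

step 1: normalize row 0 (÷4) = (1, -3/4, -1/2, 1/2)
  row 2: subtract -4×row0 = (0, -6, -5, -2)
step 2: normalize row 1 (÷-4) = (0, 1, 1/2, -1)
  row 0: subtract -3/4×row1 = (1, 0, -1/8, -1/4)
  row 2: subtract -6×row1 = (0, 0, -2, -8)
step 3: normalize row 2 (÷-2) = (0, 0, 1, 4)
  row 0: subtract -1/8×row2 = (1, 0, 0, 1/4)
  row 1: subtract 1/2×row2 = (0, 1, 0, -3)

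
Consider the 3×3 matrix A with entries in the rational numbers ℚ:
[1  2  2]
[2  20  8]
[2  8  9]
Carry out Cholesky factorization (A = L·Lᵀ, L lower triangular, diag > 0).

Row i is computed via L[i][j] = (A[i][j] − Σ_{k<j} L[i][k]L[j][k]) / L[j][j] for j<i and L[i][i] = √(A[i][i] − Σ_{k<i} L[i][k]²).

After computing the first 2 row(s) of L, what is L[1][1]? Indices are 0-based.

L[1][1] = 4

Step 1: L[0][0] = √(1) = 1.
  L[1][0] = (2) / L[0][0] = 2.
Step 2: L[1][1] = √(16) = 4.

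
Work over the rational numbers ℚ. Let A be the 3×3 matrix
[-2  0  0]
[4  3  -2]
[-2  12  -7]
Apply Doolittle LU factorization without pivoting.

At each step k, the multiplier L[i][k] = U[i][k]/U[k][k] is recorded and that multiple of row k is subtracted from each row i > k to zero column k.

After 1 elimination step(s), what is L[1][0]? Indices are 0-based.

L[1][0] = -2

[col 0] pivot -2
  R1 -= -2*R0 → (0, 3, -2)  (L[1][0] := -2)
  R2 -= 1*R0 → (0, 12, -7)  (L[2][0] := 1)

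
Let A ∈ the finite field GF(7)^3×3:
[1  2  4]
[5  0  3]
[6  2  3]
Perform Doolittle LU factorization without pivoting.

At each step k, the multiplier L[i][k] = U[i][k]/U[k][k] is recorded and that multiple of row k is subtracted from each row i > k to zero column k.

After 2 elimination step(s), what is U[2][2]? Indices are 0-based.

U[2][2] = 3

[col 0] pivot 1
  R1 -= 5*R0 → (0, 4, 4)  (L[1][0] := 5)
  R2 -= 6*R0 → (0, 4, 0)  (L[2][0] := 6)
[col 1] pivot 4
  R2 -= 1*R1 → (0, 0, 3)  (L[2][1] := 1)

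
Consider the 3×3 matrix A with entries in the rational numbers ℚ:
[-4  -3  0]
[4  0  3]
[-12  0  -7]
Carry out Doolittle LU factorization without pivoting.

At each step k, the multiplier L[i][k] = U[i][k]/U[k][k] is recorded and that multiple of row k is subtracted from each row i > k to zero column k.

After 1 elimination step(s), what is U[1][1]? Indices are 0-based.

k=0: U[0][0]=-4
  eliminate (1,0): mult=-1, new row 1: (0, -3, 3); set L[1][0]=-1
  eliminate (2,0): mult=3, new row 2: (0, 9, -7); set L[2][0]=3

U[1][1] = -3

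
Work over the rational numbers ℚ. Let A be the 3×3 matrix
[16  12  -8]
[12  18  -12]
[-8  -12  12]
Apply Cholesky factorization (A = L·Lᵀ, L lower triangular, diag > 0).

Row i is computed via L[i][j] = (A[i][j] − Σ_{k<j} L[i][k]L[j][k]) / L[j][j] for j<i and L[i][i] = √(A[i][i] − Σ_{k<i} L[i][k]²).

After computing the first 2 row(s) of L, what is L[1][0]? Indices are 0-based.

Step 1: L[0][0] = √(16) = 4.
  L[1][0] = (12) / L[0][0] = 3.
Step 2: L[1][1] = √(9) = 3.

L[1][0] = 3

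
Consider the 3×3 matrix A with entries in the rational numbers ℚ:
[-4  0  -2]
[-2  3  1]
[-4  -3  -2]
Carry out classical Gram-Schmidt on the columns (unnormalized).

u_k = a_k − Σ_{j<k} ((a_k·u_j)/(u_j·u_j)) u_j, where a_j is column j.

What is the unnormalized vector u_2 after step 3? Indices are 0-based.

Step 1: u_0 = a_0 = (-4, -2, -4).
Step 2: u_1 = a_1 − (1/6)·u_0 = (2/3, 10/3, -7/3).
Step 3: u_2 = a_2 − (7/18)·u_0 − (20/51)·u_1 = (-12/17, 8/17, 8/17).

u_2 = (-12/17, 8/17, 8/17)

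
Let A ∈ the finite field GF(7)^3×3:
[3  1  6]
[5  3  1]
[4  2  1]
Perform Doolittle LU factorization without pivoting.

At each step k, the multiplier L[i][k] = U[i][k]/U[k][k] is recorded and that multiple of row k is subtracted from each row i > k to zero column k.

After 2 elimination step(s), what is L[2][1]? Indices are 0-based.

k=0: U[0][0]=3
  eliminate (1,0): mult=4, new row 1: (0, 6, 5); set L[1][0]=4
  eliminate (2,0): mult=6, new row 2: (0, 3, 0); set L[2][0]=6
k=1: U[1][1]=6
  eliminate (2,1): mult=4, new row 2: (0, 0, 1); set L[2][1]=4

L[2][1] = 4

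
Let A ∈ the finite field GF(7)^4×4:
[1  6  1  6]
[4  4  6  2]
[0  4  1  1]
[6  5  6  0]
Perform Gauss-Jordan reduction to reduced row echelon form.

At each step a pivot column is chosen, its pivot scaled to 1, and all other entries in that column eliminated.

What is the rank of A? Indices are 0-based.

pivot(0,0)=1: scale R0 → (1, 6, 1, 6)
  clear (1,0): R1 −= (4)R0 → (0, 1, 2, 6)
  clear (3,0): R3 −= (6)R0 → (0, 4, 0, 6)
pivot(1,1)=1: scale R1 → (0, 1, 2, 6)
  clear (0,1): R0 −= (6)R1 → (1, 0, 3, 5)
  clear (2,1): R2 −= (4)R1 → (0, 0, 0, 5)
  clear (3,1): R3 −= (4)R1 → (0, 0, 6, 3)
pivot(2,2): swap R2↔R3
pivot(2,2)=6: scale R2 → (0, 0, 1, 4)
  clear (0,2): R0 −= (3)R2 → (1, 0, 0, 0)
  clear (1,2): R1 −= (2)R2 → (0, 1, 0, 5)
pivot(3,3)=5: scale R3 → (0, 0, 0, 1)
  clear (1,3): R1 −= (5)R3 → (0, 1, 0, 0)
  clear (2,3): R2 −= (4)R3 → (0, 0, 1, 0)

rank = 4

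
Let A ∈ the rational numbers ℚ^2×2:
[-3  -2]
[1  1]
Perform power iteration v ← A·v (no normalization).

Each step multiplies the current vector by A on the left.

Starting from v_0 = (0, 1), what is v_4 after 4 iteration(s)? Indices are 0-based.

v_4 = (24, -7)

v_0 = (0, 1).
v_1 = A·v_0 = (-2, 1).
v_2 = A·v_1 = (4, -1).
v_3 = A·v_2 = (-10, 3).
v_4 = A·v_3 = (24, -7).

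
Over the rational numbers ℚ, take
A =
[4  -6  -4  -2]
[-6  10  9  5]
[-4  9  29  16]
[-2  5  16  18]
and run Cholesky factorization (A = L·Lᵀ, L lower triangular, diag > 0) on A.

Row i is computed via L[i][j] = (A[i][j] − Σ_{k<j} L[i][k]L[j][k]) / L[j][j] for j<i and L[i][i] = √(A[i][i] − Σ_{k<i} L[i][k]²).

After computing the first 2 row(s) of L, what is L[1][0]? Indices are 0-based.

Step 1: L[0][0] = √(4) = 2.
  L[1][0] = (-6) / L[0][0] = -3.
Step 2: L[1][1] = √(1) = 1.

L[1][0] = -3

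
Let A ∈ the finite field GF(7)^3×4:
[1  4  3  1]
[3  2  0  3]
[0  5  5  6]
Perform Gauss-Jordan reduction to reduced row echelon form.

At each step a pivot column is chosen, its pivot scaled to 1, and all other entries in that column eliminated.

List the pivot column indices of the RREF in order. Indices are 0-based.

step 1: normalize row 0 (÷1) = (1, 4, 3, 1)
  row 1: subtract 3×row0 = (0, 4, 5, 0)
step 2: normalize row 1 (÷4) = (0, 1, 3, 0)
  row 0: subtract 4×row1 = (1, 0, 5, 1)
  row 2: subtract 5×row1 = (0, 0, 4, 6)
step 3: normalize row 2 (÷4) = (0, 0, 1, 5)
  row 0: subtract 5×row2 = (1, 0, 0, 4)
  row 1: subtract 3×row2 = (0, 1, 0, 6)

pivot columns: 0, 1, 2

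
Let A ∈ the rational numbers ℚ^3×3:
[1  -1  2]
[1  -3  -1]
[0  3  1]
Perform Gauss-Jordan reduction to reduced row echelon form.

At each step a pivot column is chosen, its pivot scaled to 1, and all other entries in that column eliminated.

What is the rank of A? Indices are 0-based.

step 1: normalize row 0 (÷1) = (1, -1, 2)
  row 1: subtract 1×row0 = (0, -2, -3)
step 2: normalize row 1 (÷-2) = (0, 1, 3/2)
  row 0: subtract -1×row1 = (1, 0, 7/2)
  row 2: subtract 3×row1 = (0, 0, -7/2)
step 3: normalize row 2 (÷-7/2) = (0, 0, 1)
  row 0: subtract 7/2×row2 = (1, 0, 0)
  row 1: subtract 3/2×row2 = (0, 1, 0)

rank = 3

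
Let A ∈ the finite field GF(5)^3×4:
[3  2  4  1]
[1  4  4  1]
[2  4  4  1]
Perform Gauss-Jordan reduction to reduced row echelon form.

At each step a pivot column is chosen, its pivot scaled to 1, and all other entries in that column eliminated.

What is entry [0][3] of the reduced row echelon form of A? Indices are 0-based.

[1] R0 /= 3  ⇒  (1, 4, 3, 2)
     R1 -= 1·R0  ⇒  (0, 0, 1, 4)
     R2 -= 2·R0  ⇒  (0, 1, 3, 2)
[2] R1 <-> R2
[2] R1 /= 1  ⇒  (0, 1, 3, 2)
     R0 -= 4·R1  ⇒  (1, 0, 1, 4)
[3] R2 /= 1  ⇒  (0, 0, 1, 4)
     R0 -= 1·R2  ⇒  (1, 0, 0, 0)
     R1 -= 3·R2  ⇒  (0, 1, 0, 0)

M[0][3] = 0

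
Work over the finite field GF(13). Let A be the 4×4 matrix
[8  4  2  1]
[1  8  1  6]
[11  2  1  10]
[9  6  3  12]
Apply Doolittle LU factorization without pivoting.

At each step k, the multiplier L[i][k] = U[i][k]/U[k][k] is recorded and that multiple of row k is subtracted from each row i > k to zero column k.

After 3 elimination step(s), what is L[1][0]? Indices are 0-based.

L[1][0] = 5

k=0: U[0][0]=8
  eliminate (1,0): mult=5, new row 1: (0, 1, 4, 1); set L[1][0]=5
  eliminate (2,0): mult=3, new row 2: (0, 3, 8, 7); set L[2][0]=3
  eliminate (3,0): mult=6, new row 3: (0, 8, 4, 6); set L[3][0]=6
k=1: U[1][1]=1
  eliminate (2,1): mult=3, new row 2: (0, 0, 9, 4); set L[2][1]=3
  eliminate (3,1): mult=8, new row 3: (0, 0, 11, 11); set L[3][1]=8
k=2: U[2][2]=9
  eliminate (3,2): mult=7, new row 3: (0, 0, 0, 9); set L[3][2]=7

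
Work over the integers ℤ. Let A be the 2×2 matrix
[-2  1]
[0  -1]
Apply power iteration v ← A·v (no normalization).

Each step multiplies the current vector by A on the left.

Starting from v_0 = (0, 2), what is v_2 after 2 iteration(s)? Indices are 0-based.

v_0 = (0, 2).
v_1 = A·v_0 = (2, -2).
v_2 = A·v_1 = (-6, 2).

v_2 = (-6, 2)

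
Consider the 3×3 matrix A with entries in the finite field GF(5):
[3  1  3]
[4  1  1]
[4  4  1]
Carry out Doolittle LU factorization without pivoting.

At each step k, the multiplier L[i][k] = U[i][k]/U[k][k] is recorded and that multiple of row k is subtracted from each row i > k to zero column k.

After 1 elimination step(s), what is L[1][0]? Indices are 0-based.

Step 1: pivot at (0,0) is 3.
  row1 ← row1 − (3)·row0  ⇒  L[1][0]=3, U row1=(0, 3, 2)
  row2 ← row2 − (3)·row0  ⇒  L[2][0]=3, U row2=(0, 1, 2)

L[1][0] = 3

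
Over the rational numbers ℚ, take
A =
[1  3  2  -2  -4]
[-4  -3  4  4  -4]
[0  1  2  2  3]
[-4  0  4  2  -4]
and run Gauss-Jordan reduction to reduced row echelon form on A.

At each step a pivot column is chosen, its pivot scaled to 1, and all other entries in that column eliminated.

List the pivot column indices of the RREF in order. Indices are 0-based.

pivot columns: 0, 1, 2, 3

step 1: normalize row 0 (÷1) = (1, 3, 2, -2, -4)
  row 1: subtract -4×row0 = (0, 9, 12, -4, -20)
  row 3: subtract -4×row0 = (0, 12, 12, -6, -20)
step 2: normalize row 1 (÷9) = (0, 1, 4/3, -4/9, -20/9)
  row 0: subtract 3×row1 = (1, 0, -2, -2/3, 8/3)
  row 2: subtract 1×row1 = (0, 0, 2/3, 22/9, 47/9)
  row 3: subtract 12×row1 = (0, 0, -4, -2/3, 20/3)
step 3: normalize row 2 (÷2/3) = (0, 0, 1, 11/3, 47/6)
  row 0: subtract -2×row2 = (1, 0, 0, 20/3, 55/3)
  row 1: subtract 4/3×row2 = (0, 1, 0, -16/3, -38/3)
  row 3: subtract -4×row2 = (0, 0, 0, 14, 38)
step 4: normalize row 3 (÷14) = (0, 0, 0, 1, 19/7)
  row 0: subtract 20/3×row3 = (1, 0, 0, 0, 5/21)
  row 1: subtract -16/3×row3 = (0, 1, 0, 0, 38/21)
  row 2: subtract 11/3×row3 = (0, 0, 1, 0, -89/42)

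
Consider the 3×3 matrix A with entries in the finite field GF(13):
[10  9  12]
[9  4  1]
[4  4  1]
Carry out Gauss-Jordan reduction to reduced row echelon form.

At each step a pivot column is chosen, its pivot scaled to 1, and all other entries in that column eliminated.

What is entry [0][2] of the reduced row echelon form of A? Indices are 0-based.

step 1: normalize row 0 (÷10) = (1, 10, 9)
  row 1: subtract 9×row0 = (0, 5, 11)
  row 2: subtract 4×row0 = (0, 3, 4)
step 2: normalize row 1 (÷5) = (0, 1, 10)
  row 0: subtract 10×row1 = (1, 0, 0)
  row 2: subtract 3×row1 = (0, 0, 0)
skip col 2 (zero from row 2)

M[0][2] = 0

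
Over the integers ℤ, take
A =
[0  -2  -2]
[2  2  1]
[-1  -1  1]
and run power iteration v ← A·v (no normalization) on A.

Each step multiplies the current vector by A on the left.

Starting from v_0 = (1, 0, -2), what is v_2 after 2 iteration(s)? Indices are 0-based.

v_2 = (6, 5, -7)

v_0 = (1, 0, -2).
v_1 = A·v_0 = (4, 0, -3).
v_2 = A·v_1 = (6, 5, -7).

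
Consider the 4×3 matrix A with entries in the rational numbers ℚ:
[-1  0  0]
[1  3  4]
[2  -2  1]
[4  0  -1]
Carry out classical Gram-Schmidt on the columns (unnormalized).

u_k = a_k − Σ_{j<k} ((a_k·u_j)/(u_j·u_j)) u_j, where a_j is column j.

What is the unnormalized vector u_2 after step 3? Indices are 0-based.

Step 1: u_0 = a_0 = (-1, 1, 2, 4).
Step 2: u_1 = a_1 − (-1/22)·u_0 = (-1/22, 67/22, -21/11, 2/11).
Step 3: u_2 = a_2 − (1/11)·u_0 − (74/95)·u_1 = (12/95, 146/95, 219/95, -143/95).

u_2 = (12/95, 146/95, 219/95, -143/95)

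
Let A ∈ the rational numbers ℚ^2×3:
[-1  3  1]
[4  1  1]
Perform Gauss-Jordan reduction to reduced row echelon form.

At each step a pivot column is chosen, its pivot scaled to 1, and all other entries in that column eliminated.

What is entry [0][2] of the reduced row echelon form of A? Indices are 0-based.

M[0][2] = 2/13

[1] R0 /= -1  ⇒  (1, -3, -1)
     R1 -= 4·R0  ⇒  (0, 13, 5)
[2] R1 /= 13  ⇒  (0, 1, 5/13)
     R0 -= -3·R1  ⇒  (1, 0, 2/13)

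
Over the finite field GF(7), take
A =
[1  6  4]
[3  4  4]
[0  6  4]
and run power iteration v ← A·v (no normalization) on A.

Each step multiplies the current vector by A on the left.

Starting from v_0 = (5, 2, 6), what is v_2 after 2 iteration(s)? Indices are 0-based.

v_2 = (5, 0, 6)

v_0 = (5, 2, 6).
v_1 = A·v_0 = (6, 5, 1).
v_2 = A·v_1 = (5, 0, 6).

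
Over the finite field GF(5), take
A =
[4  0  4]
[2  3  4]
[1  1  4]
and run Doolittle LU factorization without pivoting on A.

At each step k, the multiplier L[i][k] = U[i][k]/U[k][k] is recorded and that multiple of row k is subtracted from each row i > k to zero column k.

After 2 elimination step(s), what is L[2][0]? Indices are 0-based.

Step 1: pivot at (0,0) is 4.
  row1 ← row1 − (3)·row0  ⇒  L[1][0]=3, U row1=(0, 3, 2)
  row2 ← row2 − (4)·row0  ⇒  L[2][0]=4, U row2=(0, 1, 3)
Step 2: pivot at (1,1) is 3.
  row2 ← row2 − (2)·row1  ⇒  L[2][1]=2, U row2=(0, 0, 4)

L[2][0] = 4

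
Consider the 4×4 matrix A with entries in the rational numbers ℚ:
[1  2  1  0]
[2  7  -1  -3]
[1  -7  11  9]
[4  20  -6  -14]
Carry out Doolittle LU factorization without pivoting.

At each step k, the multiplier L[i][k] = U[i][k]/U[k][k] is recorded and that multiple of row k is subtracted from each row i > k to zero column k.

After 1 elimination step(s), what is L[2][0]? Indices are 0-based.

Step 1: pivot at (0,0) is 1.
  row1 ← row1 − (2)·row0  ⇒  L[1][0]=2, U row1=(0, 3, -3, -3)
  row2 ← row2 − (1)·row0  ⇒  L[2][0]=1, U row2=(0, -9, 10, 9)
  row3 ← row3 − (4)·row0  ⇒  L[3][0]=4, U row3=(0, 12, -10, -14)

L[2][0] = 1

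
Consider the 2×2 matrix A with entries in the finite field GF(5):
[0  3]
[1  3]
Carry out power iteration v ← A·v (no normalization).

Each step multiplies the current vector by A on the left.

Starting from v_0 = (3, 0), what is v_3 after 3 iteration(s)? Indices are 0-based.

v_0 = (3, 0).
v_1 = A·v_0 = (0, 3).
v_2 = A·v_1 = (4, 4).
v_3 = A·v_2 = (2, 1).

v_3 = (2, 1)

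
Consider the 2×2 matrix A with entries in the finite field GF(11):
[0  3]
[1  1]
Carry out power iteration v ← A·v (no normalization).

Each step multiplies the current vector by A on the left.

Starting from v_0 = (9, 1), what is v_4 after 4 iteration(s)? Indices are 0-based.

v_4 = (8, 5)

v_0 = (9, 1).
v_1 = A·v_0 = (3, 10).
v_2 = A·v_1 = (8, 2).
v_3 = A·v_2 = (6, 10).
v_4 = A·v_3 = (8, 5).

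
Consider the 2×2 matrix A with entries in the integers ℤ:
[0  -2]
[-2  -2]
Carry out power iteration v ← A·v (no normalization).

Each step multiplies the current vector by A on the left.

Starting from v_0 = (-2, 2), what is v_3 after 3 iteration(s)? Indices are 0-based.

v_0 = (-2, 2).
v_1 = A·v_0 = (-4, 0).
v_2 = A·v_1 = (0, 8).
v_3 = A·v_2 = (-16, -16).

v_3 = (-16, -16)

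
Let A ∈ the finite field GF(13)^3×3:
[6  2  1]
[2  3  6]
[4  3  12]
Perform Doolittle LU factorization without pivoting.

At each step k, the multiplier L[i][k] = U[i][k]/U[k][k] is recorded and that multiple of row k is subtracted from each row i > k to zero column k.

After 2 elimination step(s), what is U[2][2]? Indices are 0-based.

U[2][2] = 11

Step 1: pivot at (0,0) is 6.
  row1 ← row1 − (9)·row0  ⇒  L[1][0]=9, U row1=(0, 11, 10)
  row2 ← row2 − (5)·row0  ⇒  L[2][0]=5, U row2=(0, 6, 7)
Step 2: pivot at (1,1) is 11.
  row2 ← row2 − (10)·row1  ⇒  L[2][1]=10, U row2=(0, 0, 11)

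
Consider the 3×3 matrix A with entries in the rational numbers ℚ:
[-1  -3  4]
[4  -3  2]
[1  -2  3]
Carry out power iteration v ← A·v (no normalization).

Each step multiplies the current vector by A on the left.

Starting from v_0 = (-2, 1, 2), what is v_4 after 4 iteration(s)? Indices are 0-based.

v_4 = (112, -247, -48)

v_0 = (-2, 1, 2).
v_1 = A·v_0 = (7, -7, 2).
v_2 = A·v_1 = (22, 53, 27).
v_3 = A·v_2 = (-73, -17, -3).
v_4 = A·v_3 = (112, -247, -48).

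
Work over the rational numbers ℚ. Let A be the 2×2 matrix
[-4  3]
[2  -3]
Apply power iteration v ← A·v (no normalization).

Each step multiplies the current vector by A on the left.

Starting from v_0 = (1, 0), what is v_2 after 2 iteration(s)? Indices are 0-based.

v_2 = (22, -14)

v_0 = (1, 0).
v_1 = A·v_0 = (-4, 2).
v_2 = A·v_1 = (22, -14).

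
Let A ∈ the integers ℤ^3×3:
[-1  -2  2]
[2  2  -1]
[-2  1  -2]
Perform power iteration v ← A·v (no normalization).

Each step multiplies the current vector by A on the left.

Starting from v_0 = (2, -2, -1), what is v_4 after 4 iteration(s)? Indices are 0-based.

v_0 = (2, -2, -1).
v_1 = A·v_0 = (0, 1, -4).
v_2 = A·v_1 = (-10, 6, 9).
v_3 = A·v_2 = (16, -17, 8).
v_4 = A·v_3 = (34, -10, -65).

v_4 = (34, -10, -65)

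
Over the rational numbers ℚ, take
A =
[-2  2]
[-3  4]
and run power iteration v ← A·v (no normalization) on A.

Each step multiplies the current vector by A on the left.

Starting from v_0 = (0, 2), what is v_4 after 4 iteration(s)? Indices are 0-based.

v_4 = (64, 152)

v_0 = (0, 2).
v_1 = A·v_0 = (4, 8).
v_2 = A·v_1 = (8, 20).
v_3 = A·v_2 = (24, 56).
v_4 = A·v_3 = (64, 152).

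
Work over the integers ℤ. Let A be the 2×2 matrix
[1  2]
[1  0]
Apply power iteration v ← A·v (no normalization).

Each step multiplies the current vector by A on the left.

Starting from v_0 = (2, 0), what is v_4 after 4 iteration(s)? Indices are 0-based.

v_4 = (22, 10)

v_0 = (2, 0).
v_1 = A·v_0 = (2, 2).
v_2 = A·v_1 = (6, 2).
v_3 = A·v_2 = (10, 6).
v_4 = A·v_3 = (22, 10).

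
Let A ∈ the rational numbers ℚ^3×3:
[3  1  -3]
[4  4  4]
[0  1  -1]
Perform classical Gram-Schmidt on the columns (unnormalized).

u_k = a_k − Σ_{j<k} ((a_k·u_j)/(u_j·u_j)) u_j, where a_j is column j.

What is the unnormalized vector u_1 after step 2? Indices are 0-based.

Step 1: u_0 = a_0 = (3, 4, 0).
Step 2: u_1 = a_1 − (19/25)·u_0 = (-32/25, 24/25, 1).

u_1 = (-32/25, 24/25, 1)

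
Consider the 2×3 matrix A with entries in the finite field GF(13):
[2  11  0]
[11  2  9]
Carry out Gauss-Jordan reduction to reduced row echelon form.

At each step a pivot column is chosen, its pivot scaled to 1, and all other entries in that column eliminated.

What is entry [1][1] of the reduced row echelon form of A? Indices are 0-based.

[1] R0 /= 2  ⇒  (1, 12, 0)
     R1 -= 11·R0  ⇒  (0, 0, 9)
column 1 empty below row 1
[2] R1 /= 9  ⇒  (0, 0, 1)

M[1][1] = 0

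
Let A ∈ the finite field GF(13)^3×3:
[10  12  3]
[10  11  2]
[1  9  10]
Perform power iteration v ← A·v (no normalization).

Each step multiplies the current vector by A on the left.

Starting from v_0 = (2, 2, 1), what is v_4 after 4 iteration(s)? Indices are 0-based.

v_0 = (2, 2, 1).
v_1 = A·v_0 = (8, 5, 4).
v_2 = A·v_1 = (9, 0, 2).
v_3 = A·v_2 = (5, 3, 3).
v_4 = A·v_3 = (4, 11, 10).

v_4 = (4, 11, 10)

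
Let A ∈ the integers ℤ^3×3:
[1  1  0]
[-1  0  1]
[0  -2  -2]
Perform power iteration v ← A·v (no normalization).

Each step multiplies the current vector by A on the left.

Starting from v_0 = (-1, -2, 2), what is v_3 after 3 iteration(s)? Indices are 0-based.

v_0 = (-1, -2, 2).
v_1 = A·v_0 = (-3, 3, 0).
v_2 = A·v_1 = (0, 3, -6).
v_3 = A·v_2 = (3, -6, 6).

v_3 = (3, -6, 6)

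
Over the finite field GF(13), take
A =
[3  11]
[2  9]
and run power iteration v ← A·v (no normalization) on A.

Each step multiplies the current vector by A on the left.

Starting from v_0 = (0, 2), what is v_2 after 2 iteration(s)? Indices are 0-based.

v_2 = (4, 11)

v_0 = (0, 2).
v_1 = A·v_0 = (9, 5).
v_2 = A·v_1 = (4, 11).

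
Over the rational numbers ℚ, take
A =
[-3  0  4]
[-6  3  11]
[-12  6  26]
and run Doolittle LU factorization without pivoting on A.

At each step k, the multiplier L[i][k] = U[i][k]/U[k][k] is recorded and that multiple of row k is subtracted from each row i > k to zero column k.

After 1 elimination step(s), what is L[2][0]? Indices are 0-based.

k=0: U[0][0]=-3
  eliminate (1,0): mult=2, new row 1: (0, 3, 3); set L[1][0]=2
  eliminate (2,0): mult=4, new row 2: (0, 6, 10); set L[2][0]=4

L[2][0] = 4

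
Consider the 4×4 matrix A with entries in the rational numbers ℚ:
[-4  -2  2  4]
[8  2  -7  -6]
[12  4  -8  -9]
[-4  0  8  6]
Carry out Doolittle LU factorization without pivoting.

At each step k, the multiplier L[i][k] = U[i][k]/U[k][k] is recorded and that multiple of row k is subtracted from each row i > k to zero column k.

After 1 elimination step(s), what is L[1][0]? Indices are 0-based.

L[1][0] = -2

[col 0] pivot -4
  R1 -= -2*R0 → (0, -2, -3, 2)  (L[1][0] := -2)
  R2 -= -3*R0 → (0, -2, -2, 3)  (L[2][0] := -3)
  R3 -= 1*R0 → (0, 2, 6, 2)  (L[3][0] := 1)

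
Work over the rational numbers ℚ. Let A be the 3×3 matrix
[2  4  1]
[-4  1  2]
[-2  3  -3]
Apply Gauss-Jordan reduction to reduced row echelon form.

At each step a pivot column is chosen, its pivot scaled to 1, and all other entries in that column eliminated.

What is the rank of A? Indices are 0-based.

rank = 3

pivot(0,0)=2: scale R0 → (1, 2, 1/2)
  clear (1,0): R1 −= (-4)R0 → (0, 9, 4)
  clear (2,0): R2 −= (-2)R0 → (0, 7, -2)
pivot(1,1)=9: scale R1 → (0, 1, 4/9)
  clear (0,1): R0 −= (2)R1 → (1, 0, -7/18)
  clear (2,1): R2 −= (7)R1 → (0, 0, -46/9)
pivot(2,2)=-46/9: scale R2 → (0, 0, 1)
  clear (0,2): R0 −= (-7/18)R2 → (1, 0, 0)
  clear (1,2): R1 −= (4/9)R2 → (0, 1, 0)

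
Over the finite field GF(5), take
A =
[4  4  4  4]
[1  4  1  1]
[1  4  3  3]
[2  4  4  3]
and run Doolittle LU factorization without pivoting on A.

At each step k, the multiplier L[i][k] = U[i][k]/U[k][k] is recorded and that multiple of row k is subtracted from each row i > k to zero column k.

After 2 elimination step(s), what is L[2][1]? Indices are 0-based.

k=0: U[0][0]=4
  eliminate (1,0): mult=4, new row 1: (0, 3, 0, 0); set L[1][0]=4
  eliminate (2,0): mult=4, new row 2: (0, 3, 2, 2); set L[2][0]=4
  eliminate (3,0): mult=3, new row 3: (0, 2, 2, 1); set L[3][0]=3
k=1: U[1][1]=3
  eliminate (2,1): mult=1, new row 2: (0, 0, 2, 2); set L[2][1]=1
  eliminate (3,1): mult=4, new row 3: (0, 0, 2, 1); set L[3][1]=4

L[2][1] = 1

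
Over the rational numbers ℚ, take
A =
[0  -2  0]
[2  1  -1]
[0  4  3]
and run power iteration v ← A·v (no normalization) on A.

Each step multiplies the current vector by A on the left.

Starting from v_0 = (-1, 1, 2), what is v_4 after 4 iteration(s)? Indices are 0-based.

v_4 = (46, 59, -134)

v_0 = (-1, 1, 2).
v_1 = A·v_0 = (-2, -3, 10).
v_2 = A·v_1 = (6, -17, 18).
v_3 = A·v_2 = (34, -23, -14).
v_4 = A·v_3 = (46, 59, -134).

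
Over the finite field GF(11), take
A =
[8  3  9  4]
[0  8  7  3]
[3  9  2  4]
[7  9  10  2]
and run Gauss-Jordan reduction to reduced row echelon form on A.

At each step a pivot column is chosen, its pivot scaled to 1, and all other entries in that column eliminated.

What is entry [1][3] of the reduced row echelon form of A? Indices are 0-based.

pivot(0,0)=8: scale R0 → (1, 10, 8, 6)
  clear (2,0): R2 −= (3)R0 → (0, 1, 0, 8)
  clear (3,0): R3 −= (7)R0 → (0, 5, 9, 4)
pivot(1,1)=8: scale R1 → (0, 1, 5, 10)
  clear (0,1): R0 −= (10)R1 → (1, 0, 2, 5)
  clear (2,1): R2 −= (1)R1 → (0, 0, 6, 9)
  clear (3,1): R3 −= (5)R1 → (0, 0, 6, 9)
pivot(2,2)=6: scale R2 → (0, 0, 1, 7)
  clear (0,2): R0 −= (2)R2 → (1, 0, 0, 2)
  clear (1,2): R1 −= (5)R2 → (0, 1, 0, 8)
  clear (3,2): R3 −= (6)R2 → (0, 0, 0, 0)
col 3: no nonzero at/below row 3; advance.

M[1][3] = 8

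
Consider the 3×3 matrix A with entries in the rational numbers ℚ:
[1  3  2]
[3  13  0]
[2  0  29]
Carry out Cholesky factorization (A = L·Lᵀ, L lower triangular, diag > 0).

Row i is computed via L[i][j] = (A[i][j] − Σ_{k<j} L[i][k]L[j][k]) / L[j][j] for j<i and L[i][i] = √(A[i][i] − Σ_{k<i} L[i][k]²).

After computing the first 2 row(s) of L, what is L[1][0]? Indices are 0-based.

L[1][0] = 3

Step 1: L[0][0] = √(1) = 1.
  L[1][0] = (3) / L[0][0] = 3.
Step 2: L[1][1] = √(4) = 2.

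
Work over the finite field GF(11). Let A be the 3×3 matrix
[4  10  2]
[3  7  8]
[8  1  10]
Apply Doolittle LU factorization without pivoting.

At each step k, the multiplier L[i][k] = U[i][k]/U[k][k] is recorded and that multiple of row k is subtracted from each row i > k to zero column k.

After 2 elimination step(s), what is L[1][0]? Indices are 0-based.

Step 1: pivot at (0,0) is 4.
  row1 ← row1 − (9)·row0  ⇒  L[1][0]=9, U row1=(0, 5, 1)
  row2 ← row2 − (2)·row0  ⇒  L[2][0]=2, U row2=(0, 3, 6)
Step 2: pivot at (1,1) is 5.
  row2 ← row2 − (5)·row1  ⇒  L[2][1]=5, U row2=(0, 0, 1)

L[1][0] = 9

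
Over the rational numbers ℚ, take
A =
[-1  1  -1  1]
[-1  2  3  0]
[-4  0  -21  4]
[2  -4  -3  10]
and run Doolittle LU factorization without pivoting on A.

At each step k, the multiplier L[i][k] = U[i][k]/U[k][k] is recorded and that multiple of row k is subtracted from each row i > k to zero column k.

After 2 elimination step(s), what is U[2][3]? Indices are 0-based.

U[2][3] = -4

[col 0] pivot -1
  R1 -= 1*R0 → (0, 1, 4, -1)  (L[1][0] := 1)
  R2 -= 4*R0 → (0, -4, -17, 0)  (L[2][0] := 4)
  R3 -= -2*R0 → (0, -2, -5, 12)  (L[3][0] := -2)
[col 1] pivot 1
  R2 -= -4*R1 → (0, 0, -1, -4)  (L[2][1] := -4)
  R3 -= -2*R1 → (0, 0, 3, 10)  (L[3][1] := -2)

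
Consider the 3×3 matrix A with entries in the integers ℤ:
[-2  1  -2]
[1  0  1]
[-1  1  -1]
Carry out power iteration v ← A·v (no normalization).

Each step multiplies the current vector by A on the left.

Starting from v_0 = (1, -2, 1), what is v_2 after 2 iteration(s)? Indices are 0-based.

v_0 = (1, -2, 1).
v_1 = A·v_0 = (-6, 2, -4).
v_2 = A·v_1 = (22, -10, 12).

v_2 = (22, -10, 12)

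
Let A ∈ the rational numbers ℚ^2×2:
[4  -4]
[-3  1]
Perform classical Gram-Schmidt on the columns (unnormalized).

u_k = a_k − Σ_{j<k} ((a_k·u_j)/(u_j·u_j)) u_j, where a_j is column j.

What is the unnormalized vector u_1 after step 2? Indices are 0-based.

Step 1: u_0 = a_0 = (4, -3).
Step 2: u_1 = a_1 − (-19/25)·u_0 = (-24/25, -32/25).

u_1 = (-24/25, -32/25)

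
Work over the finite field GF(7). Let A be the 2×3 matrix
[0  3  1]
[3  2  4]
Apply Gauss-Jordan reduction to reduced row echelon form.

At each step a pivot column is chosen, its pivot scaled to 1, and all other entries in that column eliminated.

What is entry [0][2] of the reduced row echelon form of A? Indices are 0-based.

[1] R0 <-> R1
[1] R0 /= 3  ⇒  (1, 3, 6)
[2] R1 /= 3  ⇒  (0, 1, 5)
     R0 -= 3·R1  ⇒  (1, 0, 5)

M[0][2] = 5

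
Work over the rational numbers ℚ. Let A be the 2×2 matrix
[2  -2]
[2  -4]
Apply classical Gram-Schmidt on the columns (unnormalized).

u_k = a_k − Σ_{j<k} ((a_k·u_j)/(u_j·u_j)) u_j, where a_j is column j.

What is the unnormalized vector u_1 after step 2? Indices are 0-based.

u_1 = (1, -1)

Step 1: u_0 = a_0 = (2, 2).
Step 2: u_1 = a_1 − (-3/2)·u_0 = (1, -1).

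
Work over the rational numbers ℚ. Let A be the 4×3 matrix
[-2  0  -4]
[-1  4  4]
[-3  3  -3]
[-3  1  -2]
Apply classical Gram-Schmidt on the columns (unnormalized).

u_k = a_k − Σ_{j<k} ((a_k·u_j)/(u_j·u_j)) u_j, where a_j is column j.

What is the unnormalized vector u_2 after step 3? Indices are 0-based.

Step 1: u_0 = a_0 = (-2, -1, -3, -3).
Step 2: u_1 = a_1 − (-16/23)·u_0 = (-32/23, 76/23, 21/23, -25/23).
Step 3: u_2 = a_2 − (19/23)·u_0 − (419/342)·u_1 = (-110/171, 7/9, -187/114, 619/342).

u_2 = (-110/171, 7/9, -187/114, 619/342)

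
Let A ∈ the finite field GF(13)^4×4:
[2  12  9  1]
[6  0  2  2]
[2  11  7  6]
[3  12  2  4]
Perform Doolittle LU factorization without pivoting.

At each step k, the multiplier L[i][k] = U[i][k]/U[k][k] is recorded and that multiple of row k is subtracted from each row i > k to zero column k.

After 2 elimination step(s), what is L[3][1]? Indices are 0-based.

L[3][1] = 11

k=0: U[0][0]=2
  eliminate (1,0): mult=3, new row 1: (0, 3, 1, 12); set L[1][0]=3
  eliminate (2,0): mult=1, new row 2: (0, 12, 11, 5); set L[2][0]=1
  eliminate (3,0): mult=8, new row 3: (0, 7, 8, 9); set L[3][0]=8
k=1: U[1][1]=3
  eliminate (2,1): mult=4, new row 2: (0, 0, 7, 9); set L[2][1]=4
  eliminate (3,1): mult=11, new row 3: (0, 0, 10, 7); set L[3][1]=11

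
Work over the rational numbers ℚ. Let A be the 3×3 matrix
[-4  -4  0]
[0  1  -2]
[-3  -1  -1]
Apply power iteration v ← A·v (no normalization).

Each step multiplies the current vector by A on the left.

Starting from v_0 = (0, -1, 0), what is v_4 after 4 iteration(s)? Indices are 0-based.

v_4 = (-324, -81, -252)

v_0 = (0, -1, 0).
v_1 = A·v_0 = (4, -1, 1).
v_2 = A·v_1 = (-12, -3, -12).
v_3 = A·v_2 = (60, 21, 51).
v_4 = A·v_3 = (-324, -81, -252).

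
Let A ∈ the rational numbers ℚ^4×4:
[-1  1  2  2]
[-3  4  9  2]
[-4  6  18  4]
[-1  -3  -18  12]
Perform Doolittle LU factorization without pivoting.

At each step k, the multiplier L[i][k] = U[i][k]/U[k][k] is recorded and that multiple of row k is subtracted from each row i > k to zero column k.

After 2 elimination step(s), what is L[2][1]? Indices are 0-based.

[col 0] pivot -1
  R1 -= 3*R0 → (0, 1, 3, -4)  (L[1][0] := 3)
  R2 -= 4*R0 → (0, 2, 10, -4)  (L[2][0] := 4)
  R3 -= 1*R0 → (0, -4, -20, 10)  (L[3][0] := 1)
[col 1] pivot 1
  R2 -= 2*R1 → (0, 0, 4, 4)  (L[2][1] := 2)
  R3 -= -4*R1 → (0, 0, -8, -6)  (L[3][1] := -4)

L[2][1] = 2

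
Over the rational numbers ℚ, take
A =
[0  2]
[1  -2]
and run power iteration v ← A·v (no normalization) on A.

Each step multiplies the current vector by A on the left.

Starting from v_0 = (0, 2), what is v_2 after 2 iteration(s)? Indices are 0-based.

v_2 = (-8, 12)

v_0 = (0, 2).
v_1 = A·v_0 = (4, -4).
v_2 = A·v_1 = (-8, 12).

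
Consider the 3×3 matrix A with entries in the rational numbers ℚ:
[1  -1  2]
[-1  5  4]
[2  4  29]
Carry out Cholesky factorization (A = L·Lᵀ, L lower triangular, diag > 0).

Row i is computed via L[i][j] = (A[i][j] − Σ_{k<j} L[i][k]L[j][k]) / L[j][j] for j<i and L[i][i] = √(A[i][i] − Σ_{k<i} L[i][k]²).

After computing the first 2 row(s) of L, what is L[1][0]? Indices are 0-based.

L[1][0] = -1

Step 1: L[0][0] = √(1) = 1.
  L[1][0] = (-1) / L[0][0] = -1.
Step 2: L[1][1] = √(4) = 2.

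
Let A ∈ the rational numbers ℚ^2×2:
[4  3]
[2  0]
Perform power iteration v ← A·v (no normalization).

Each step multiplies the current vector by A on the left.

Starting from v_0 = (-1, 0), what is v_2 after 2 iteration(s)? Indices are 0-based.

v_2 = (-22, -8)

v_0 = (-1, 0).
v_1 = A·v_0 = (-4, -2).
v_2 = A·v_1 = (-22, -8).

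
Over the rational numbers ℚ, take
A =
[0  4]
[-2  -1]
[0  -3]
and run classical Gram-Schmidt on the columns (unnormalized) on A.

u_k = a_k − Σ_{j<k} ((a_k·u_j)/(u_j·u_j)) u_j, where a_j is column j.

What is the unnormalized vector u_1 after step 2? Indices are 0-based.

Step 1: u_0 = a_0 = (0, -2, 0).
Step 2: u_1 = a_1 − (1/2)·u_0 = (4, 0, -3).

u_1 = (4, 0, -3)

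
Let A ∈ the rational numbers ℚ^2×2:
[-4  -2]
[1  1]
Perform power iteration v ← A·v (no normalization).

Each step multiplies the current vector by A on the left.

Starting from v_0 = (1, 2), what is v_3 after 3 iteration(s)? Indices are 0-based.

v_3 = (-94, 21)

v_0 = (1, 2).
v_1 = A·v_0 = (-8, 3).
v_2 = A·v_1 = (26, -5).
v_3 = A·v_2 = (-94, 21).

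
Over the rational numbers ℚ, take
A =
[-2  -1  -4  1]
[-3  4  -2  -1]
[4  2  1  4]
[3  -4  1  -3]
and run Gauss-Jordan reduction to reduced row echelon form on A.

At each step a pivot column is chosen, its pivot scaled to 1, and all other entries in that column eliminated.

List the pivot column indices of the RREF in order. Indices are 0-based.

step 1: normalize row 0 (÷-2) = (1, 1/2, 2, -1/2)
  row 1: subtract -3×row0 = (0, 11/2, 4, -5/2)
  row 2: subtract 4×row0 = (0, 0, -7, 6)
  row 3: subtract 3×row0 = (0, -11/2, -5, -3/2)
step 2: normalize row 1 (÷11/2) = (0, 1, 8/11, -5/11)
  row 0: subtract 1/2×row1 = (1, 0, 18/11, -3/11)
  row 3: subtract -11/2×row1 = (0, 0, -1, -4)
step 3: normalize row 2 (÷-7) = (0, 0, 1, -6/7)
  row 0: subtract 18/11×row2 = (1, 0, 0, 87/77)
  row 1: subtract 8/11×row2 = (0, 1, 0, 13/77)
  row 3: subtract -1×row2 = (0, 0, 0, -34/7)
step 4: normalize row 3 (÷-34/7) = (0, 0, 0, 1)
  row 0: subtract 87/77×row3 = (1, 0, 0, 0)
  row 1: subtract 13/77×row3 = (0, 1, 0, 0)
  row 2: subtract -6/7×row3 = (0, 0, 1, 0)

pivot columns: 0, 1, 2, 3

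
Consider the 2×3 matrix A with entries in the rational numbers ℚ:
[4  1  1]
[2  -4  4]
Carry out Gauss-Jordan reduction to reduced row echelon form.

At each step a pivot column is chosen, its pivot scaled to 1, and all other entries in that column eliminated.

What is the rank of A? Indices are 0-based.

rank = 2

pivot(0,0)=4: scale R0 → (1, 1/4, 1/4)
  clear (1,0): R1 −= (2)R0 → (0, -9/2, 7/2)
pivot(1,1)=-9/2: scale R1 → (0, 1, -7/9)
  clear (0,1): R0 −= (1/4)R1 → (1, 0, 4/9)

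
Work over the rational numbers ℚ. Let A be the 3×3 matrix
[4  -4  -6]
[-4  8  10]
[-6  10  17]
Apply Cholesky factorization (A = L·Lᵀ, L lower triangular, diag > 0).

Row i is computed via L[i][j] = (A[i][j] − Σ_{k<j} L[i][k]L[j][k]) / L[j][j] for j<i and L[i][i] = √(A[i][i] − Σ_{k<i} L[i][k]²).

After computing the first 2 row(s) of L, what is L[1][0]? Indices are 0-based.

Step 1: L[0][0] = √(4) = 2.
  L[1][0] = (-4) / L[0][0] = -2.
Step 2: L[1][1] = √(4) = 2.

L[1][0] = -2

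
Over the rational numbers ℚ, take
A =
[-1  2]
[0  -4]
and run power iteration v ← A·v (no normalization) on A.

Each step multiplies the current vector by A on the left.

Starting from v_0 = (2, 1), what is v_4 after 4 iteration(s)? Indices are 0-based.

v_0 = (2, 1).
v_1 = A·v_0 = (0, -4).
v_2 = A·v_1 = (-8, 16).
v_3 = A·v_2 = (40, -64).
v_4 = A·v_3 = (-168, 256).

v_4 = (-168, 256)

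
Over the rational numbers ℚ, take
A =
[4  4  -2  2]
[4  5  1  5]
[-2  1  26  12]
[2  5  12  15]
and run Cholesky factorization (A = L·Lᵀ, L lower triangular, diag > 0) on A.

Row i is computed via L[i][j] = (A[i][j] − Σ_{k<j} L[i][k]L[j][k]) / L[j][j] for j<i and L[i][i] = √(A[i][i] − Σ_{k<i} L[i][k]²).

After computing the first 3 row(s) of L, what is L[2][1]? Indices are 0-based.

L[2][1] = 3

Step 1: L[0][0] = √(4) = 2.
  L[1][0] = (4) / L[0][0] = 2.
Step 2: L[1][1] = √(1) = 1.
  L[2][0] = (-2) / L[0][0] = -1.
  L[2][1] = (3) / L[1][1] = 3.
Step 3: L[2][2] = √(16) = 4.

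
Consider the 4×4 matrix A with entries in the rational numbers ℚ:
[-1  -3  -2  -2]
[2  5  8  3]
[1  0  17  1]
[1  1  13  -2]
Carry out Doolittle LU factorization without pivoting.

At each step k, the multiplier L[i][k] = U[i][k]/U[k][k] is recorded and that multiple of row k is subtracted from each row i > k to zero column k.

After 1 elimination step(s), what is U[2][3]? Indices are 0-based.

[col 0] pivot -1
  R1 -= -2*R0 → (0, -1, 4, -1)  (L[1][0] := -2)
  R2 -= -1*R0 → (0, -3, 15, -1)  (L[2][0] := -1)
  R3 -= -1*R0 → (0, -2, 11, -4)  (L[3][0] := -1)

U[2][3] = -1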